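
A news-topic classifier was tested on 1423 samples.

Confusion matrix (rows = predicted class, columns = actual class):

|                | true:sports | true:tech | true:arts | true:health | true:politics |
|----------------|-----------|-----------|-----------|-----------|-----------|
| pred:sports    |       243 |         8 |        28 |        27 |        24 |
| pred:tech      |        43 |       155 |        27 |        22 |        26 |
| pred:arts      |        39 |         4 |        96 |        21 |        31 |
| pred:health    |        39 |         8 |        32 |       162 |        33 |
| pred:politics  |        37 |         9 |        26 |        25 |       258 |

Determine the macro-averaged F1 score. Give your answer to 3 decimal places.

Per-class F1 score (2·TP/(2·TP+FP+FN)):
  sports: TP=243, FP=8+28+27+24=87, FN=43+39+39+37=158 → 486/731 = 0.6648
  tech: TP=155, FP=43+27+22+26=118, FN=8+4+8+9=29 → 310/457 = 0.6783
  arts: TP=96, FP=39+4+21+31=95, FN=28+27+32+26=113 → 192/400 = 0.4800
  health: TP=162, FP=39+8+32+33=112, FN=27+22+21+25=95 → 324/531 = 0.6102
  politics: TP=258, FP=37+9+26+25=97, FN=24+26+31+33=114 → 516/727 = 0.7098
Macro-F1 score = mean = (0.6648 + 0.6783 + 0.4800 + 0.6102 + 0.7098) / 5 = 0.629

0.629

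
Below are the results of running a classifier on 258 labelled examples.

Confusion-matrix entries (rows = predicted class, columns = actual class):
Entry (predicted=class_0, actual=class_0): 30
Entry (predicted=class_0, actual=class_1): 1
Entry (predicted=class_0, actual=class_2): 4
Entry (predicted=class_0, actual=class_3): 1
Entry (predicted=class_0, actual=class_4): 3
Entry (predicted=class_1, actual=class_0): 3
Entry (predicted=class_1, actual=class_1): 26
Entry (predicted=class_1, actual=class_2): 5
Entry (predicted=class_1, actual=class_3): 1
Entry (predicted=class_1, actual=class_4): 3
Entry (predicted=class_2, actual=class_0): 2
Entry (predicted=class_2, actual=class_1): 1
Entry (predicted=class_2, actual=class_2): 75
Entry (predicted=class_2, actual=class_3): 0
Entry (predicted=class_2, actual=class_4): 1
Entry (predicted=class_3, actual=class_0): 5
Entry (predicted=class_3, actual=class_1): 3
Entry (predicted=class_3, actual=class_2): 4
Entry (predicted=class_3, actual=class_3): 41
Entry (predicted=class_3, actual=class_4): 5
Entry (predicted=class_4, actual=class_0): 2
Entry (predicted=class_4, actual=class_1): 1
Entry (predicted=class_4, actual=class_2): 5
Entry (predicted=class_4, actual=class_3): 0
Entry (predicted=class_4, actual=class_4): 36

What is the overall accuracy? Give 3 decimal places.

Accuracy = trace / total = (30+26+75+41+36=208) / 258 = 208/258 = 0.806

0.806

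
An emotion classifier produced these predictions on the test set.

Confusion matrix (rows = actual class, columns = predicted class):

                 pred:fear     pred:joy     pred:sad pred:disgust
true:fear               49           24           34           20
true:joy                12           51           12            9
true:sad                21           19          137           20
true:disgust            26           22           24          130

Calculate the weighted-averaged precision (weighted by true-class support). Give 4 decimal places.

Per-class precision (TP/(TP+FP)):
  fear: TP=49, FP=12+21+26=59 → 49/108 = 0.45370
  joy: TP=51, FP=24+19+22=65 → 51/116 = 0.43966
  sad: TP=137, FP=34+12+24=70 → 137/207 = 0.66184
  disgust: TP=130, FP=20+9+20=49 → 130/179 = 0.72626
Weighted-precision = Σ (supportᵢ/N)·precisionᵢ with N=610: (127/610)·0.45370 + (84/610)·0.43966 + (197/610)·0.66184 + (202/610)·0.72626 = 0.6092

0.6092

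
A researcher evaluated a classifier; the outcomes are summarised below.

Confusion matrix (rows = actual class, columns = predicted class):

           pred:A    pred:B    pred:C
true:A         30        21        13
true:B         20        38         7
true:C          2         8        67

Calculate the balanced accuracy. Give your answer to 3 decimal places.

0.641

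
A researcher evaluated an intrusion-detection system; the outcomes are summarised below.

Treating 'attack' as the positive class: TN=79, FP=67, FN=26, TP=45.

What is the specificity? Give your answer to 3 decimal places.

0.541

Specificity = TN/(TN+FP) = 79/(79+67) = 0.541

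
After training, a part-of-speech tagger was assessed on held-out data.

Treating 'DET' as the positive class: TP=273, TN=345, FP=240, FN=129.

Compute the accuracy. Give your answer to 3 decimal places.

0.626

Accuracy = (TP+TN)/N = (273+345)/987 = 0.626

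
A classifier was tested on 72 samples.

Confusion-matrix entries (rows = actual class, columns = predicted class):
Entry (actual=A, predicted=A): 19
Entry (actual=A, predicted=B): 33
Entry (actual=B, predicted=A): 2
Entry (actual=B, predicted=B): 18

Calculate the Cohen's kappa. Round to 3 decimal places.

0.180

Observed agreement pₒ = trace/N = 37/72 = 0.5139
Expected agreement pₑ = Σ (rowᵢ·colᵢ)/N² = (52·21 + 20·51)/72² = 0.4074
κ = (pₒ − pₑ)/(1 − pₑ) = (0.5139 − 0.4074)/(1 − 0.4074) = 0.180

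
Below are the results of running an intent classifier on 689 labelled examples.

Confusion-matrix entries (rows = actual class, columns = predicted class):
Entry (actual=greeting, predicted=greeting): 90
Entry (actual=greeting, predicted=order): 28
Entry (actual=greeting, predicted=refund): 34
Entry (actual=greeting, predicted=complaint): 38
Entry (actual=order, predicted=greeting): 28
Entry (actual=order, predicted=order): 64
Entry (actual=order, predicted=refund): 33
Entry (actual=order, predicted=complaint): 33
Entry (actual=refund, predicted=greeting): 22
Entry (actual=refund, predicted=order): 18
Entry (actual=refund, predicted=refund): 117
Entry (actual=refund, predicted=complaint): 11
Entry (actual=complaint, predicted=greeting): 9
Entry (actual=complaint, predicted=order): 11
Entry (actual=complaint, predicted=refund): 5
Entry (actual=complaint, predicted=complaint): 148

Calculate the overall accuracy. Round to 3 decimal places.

0.608

Accuracy = trace / total = (90+64+117+148=419) / 689 = 419/689 = 0.608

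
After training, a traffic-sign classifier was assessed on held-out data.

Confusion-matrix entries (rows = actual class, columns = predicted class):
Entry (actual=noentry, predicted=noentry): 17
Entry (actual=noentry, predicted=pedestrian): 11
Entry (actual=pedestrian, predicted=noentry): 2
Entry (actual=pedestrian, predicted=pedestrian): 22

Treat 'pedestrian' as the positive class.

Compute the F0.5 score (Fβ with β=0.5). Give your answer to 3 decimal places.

Fβ = (1+β²)·TP / ((1+β²)·TP + β²·FN + FP), with β²=1/4
= 1.25·22 / (1.25·22 + 0.25·2 + 11) = 0.705

0.705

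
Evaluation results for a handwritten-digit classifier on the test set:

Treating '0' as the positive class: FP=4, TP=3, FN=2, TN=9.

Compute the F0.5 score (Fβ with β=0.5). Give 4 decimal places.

Fβ = (1+β²)·TP / ((1+β²)·TP + β²·FN + FP), with β²=1/4
= 1.25·3 / (1.25·3 + 0.25·2 + 4) = 0.4545

0.4545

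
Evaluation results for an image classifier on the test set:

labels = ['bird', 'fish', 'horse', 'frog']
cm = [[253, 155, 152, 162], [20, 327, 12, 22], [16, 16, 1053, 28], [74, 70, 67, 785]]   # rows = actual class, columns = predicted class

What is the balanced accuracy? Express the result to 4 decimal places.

Balanced accuracy = mean of per-class recall.
  bird: recall = 253/722 = 0.35042
  fish: recall = 327/381 = 0.85827
  horse: recall = 1053/1113 = 0.94609
  frog: recall = 785/996 = 0.78815
Mean = (0.35042 + 0.85827 + 0.94609 + 0.78815) / 4 = 0.7357

0.7357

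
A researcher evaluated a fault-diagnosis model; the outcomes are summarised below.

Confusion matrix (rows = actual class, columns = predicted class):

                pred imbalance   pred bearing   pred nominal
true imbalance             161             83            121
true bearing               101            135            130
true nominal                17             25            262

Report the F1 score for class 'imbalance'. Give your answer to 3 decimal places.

Take TP from the diagonal, FP from the rest of the 'imbalance' prediction marginal, FN from the rest of the 'imbalance' actual marginal.
F1 score = 2·TP/(2·TP+FP+FN).
imbalance: TP=161, FP=101+17=118, FN=83+121=204 → 322/644 = 0.5000

0.500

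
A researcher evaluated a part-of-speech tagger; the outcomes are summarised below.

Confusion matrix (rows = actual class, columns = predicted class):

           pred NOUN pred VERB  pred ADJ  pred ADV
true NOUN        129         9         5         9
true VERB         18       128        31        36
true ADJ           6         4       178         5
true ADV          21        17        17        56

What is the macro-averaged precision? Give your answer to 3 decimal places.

0.713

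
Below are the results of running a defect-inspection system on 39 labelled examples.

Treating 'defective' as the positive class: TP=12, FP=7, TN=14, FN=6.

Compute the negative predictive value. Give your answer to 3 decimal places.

NPV = TN/(TN+FN) = 14/(14+6) = 0.700

0.700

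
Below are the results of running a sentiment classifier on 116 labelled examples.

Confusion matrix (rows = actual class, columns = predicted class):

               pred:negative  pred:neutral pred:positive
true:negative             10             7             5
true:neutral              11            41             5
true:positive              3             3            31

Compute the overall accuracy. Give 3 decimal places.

Accuracy = trace / total = (10+41+31=82) / 116 = 82/116 = 0.707

0.707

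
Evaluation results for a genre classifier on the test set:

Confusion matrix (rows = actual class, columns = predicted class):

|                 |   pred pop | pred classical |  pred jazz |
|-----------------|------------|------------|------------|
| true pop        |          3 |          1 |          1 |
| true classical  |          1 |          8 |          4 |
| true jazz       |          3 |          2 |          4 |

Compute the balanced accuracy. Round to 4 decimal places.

Balanced accuracy = mean of per-class recall.
  pop: recall = 3/5 = 0.60000
  classical: recall = 8/13 = 0.61538
  jazz: recall = 4/9 = 0.44444
Mean = (0.60000 + 0.61538 + 0.44444) / 3 = 0.5533

0.5533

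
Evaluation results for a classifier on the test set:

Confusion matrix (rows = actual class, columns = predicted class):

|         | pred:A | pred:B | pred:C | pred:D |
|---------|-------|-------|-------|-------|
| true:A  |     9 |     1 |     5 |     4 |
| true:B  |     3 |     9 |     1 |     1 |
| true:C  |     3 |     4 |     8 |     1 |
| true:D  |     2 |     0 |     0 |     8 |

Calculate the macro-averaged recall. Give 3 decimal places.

0.604

Per-class recall (TP/(TP+FN)):
  A: TP=9, FN=1+5+4=10 → 9/19 = 0.4737
  B: TP=9, FN=3+1+1=5 → 9/14 = 0.6429
  C: TP=8, FN=3+4+1=8 → 8/16 = 0.5000
  D: TP=8, FN=2+0+0=2 → 8/10 = 0.8000
Macro-recall = mean = (0.4737 + 0.6429 + 0.5000 + 0.8000) / 4 = 0.604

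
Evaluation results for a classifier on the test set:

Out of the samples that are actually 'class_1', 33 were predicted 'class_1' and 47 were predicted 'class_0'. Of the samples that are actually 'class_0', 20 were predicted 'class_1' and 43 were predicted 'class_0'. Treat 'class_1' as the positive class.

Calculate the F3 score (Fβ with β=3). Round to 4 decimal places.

Fβ = (1+β²)·TP / ((1+β²)·TP + β²·FN + FP), with β²=9
= 10·33 / (10·33 + 9·47 + 20) = 0.4269

0.4269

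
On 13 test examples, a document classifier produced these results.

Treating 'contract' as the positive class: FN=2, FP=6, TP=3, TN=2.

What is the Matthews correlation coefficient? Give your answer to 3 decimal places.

-0.158

MCC = (TP·TN − FP·FN) / √((TP+FP)(TP+FN)(TN+FP)(TN+FN))
Numerator = 3·2 − 6·2 = -6
Denominator = √(9·5·8·4) = √1440 = 37.9473
MCC = -6 / 37.9473 = -0.158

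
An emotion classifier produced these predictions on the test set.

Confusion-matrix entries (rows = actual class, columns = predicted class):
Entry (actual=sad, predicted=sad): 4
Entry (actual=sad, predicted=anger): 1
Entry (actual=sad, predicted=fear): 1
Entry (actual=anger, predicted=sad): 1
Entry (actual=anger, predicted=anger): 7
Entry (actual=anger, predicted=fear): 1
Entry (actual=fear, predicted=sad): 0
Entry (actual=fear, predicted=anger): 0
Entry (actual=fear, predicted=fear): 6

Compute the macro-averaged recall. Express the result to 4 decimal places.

Per-class recall (TP/(TP+FN)):
  sad: TP=4, FN=1+1=2 → 4/6 = 0.66667
  anger: TP=7, FN=1+1=2 → 7/9 = 0.77778
  fear: TP=6, FN=0+0=0 → 6/6 = 1.00000
Macro-recall = mean = (0.66667 + 0.77778 + 1.00000) / 3 = 0.8148

0.8148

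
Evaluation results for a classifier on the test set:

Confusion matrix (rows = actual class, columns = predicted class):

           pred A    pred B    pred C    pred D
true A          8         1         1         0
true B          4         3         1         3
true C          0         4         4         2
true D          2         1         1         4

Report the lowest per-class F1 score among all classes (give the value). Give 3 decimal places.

Per-class F1 score (2·TP/(2·TP+FP+FN)):
  A: TP=8, FP=4+0+2=6, FN=1+1+0=2 → 16/24 = 0.6667
  B: TP=3, FP=1+4+1=6, FN=4+1+3=8 → 6/20 = 0.3000
  C: TP=4, FP=1+1+1=3, FN=0+4+2=6 → 8/17 = 0.4706
  D: TP=4, FP=0+3+2=5, FN=2+1+1=4 → 8/17 = 0.4706
Lowest is class 'B' with F1 score = 0.300.

0.300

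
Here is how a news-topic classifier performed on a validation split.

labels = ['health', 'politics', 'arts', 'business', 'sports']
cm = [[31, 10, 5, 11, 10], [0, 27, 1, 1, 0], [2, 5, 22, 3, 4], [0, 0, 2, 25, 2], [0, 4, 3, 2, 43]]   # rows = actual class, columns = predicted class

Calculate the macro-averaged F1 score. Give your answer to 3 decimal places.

0.691

Per-class F1 score (2·TP/(2·TP+FP+FN)):
  health: TP=31, FP=0+2+0+0=2, FN=10+5+11+10=36 → 62/100 = 0.6200
  politics: TP=27, FP=10+5+0+4=19, FN=0+1+1+0=2 → 54/75 = 0.7200
  arts: TP=22, FP=5+1+2+3=11, FN=2+5+3+4=14 → 44/69 = 0.6377
  business: TP=25, FP=11+1+3+2=17, FN=0+0+2+2=4 → 50/71 = 0.7042
  sports: TP=43, FP=10+0+4+2=16, FN=0+4+3+2=9 → 86/111 = 0.7748
Macro-F1 score = mean = (0.6200 + 0.7200 + 0.6377 + 0.7042 + 0.7748) / 5 = 0.691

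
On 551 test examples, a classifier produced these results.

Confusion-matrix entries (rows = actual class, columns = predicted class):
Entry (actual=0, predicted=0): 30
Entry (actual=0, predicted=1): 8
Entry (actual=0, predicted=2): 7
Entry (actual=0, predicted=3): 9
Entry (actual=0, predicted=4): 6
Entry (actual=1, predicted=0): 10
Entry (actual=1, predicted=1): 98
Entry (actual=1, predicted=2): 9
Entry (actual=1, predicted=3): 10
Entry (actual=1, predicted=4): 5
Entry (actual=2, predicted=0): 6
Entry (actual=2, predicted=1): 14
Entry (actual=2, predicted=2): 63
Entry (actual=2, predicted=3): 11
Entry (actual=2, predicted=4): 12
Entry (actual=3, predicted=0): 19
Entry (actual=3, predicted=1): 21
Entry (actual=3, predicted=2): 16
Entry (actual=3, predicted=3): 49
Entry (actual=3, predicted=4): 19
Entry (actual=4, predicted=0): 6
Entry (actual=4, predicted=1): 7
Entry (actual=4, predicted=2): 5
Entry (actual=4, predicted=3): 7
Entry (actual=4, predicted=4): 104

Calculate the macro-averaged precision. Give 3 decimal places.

0.599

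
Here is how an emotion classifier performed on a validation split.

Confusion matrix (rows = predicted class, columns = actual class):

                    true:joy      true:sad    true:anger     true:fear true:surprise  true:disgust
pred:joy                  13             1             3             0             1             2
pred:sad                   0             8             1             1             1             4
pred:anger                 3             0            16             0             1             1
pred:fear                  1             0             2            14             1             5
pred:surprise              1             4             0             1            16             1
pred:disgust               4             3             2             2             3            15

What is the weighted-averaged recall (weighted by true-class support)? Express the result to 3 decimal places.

0.626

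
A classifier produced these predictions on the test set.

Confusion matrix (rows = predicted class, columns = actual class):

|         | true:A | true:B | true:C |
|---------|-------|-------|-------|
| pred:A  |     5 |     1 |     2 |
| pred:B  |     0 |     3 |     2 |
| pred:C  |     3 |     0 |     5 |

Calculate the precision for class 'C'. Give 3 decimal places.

0.625

precision = TP/(TP+FP).
C: TP=5, FP=3+0=3 → 5/8 = 0.6250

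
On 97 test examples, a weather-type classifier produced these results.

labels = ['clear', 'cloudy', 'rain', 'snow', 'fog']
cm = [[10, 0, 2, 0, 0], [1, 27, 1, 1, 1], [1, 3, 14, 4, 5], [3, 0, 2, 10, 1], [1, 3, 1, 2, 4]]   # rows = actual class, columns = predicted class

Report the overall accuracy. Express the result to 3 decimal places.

Accuracy = trace / total = (10+27+14+10+4=65) / 97 = 65/97 = 0.670

0.670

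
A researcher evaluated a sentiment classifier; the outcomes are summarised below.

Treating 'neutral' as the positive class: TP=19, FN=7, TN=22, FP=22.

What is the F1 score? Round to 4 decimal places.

Precision = TP/(TP+FP) = 19/41 = 0.4634
Recall = TP/(TP+FN) = 19/26 = 0.7308
F1 = 2·TP/(2·TP+FP+FN) = 38/67 = 0.5672

0.5672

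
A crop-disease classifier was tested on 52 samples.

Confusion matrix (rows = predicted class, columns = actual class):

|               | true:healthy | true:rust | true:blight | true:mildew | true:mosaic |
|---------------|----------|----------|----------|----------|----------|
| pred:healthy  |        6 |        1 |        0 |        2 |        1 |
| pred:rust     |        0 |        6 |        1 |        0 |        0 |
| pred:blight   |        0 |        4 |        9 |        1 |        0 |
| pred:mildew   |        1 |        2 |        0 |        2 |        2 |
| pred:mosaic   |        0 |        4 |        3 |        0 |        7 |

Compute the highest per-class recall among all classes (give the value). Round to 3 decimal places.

Per-class recall (TP/(TP+FN)):
  healthy: TP=6, FN=0+0+1+0=1 → 6/7 = 0.8571
  rust: TP=6, FN=1+4+2+4=11 → 6/17 = 0.3529
  blight: TP=9, FN=0+1+0+3=4 → 9/13 = 0.6923
  mildew: TP=2, FN=2+0+1+0=3 → 2/5 = 0.4000
  mosaic: TP=7, FN=1+0+0+2=3 → 7/10 = 0.7000
Highest is class 'healthy' with recall = 0.857.

0.857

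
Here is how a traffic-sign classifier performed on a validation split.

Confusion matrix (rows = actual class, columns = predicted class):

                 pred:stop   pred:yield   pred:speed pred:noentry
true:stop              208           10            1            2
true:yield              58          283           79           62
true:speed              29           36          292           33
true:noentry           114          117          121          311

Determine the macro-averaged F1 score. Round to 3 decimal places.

Per-class F1 score (2·TP/(2·TP+FP+FN)):
  stop: TP=208, FP=58+29+114=201, FN=10+1+2=13 → 416/630 = 0.6603
  yield: TP=283, FP=10+36+117=163, FN=58+79+62=199 → 566/928 = 0.6099
  speed: TP=292, FP=1+79+121=201, FN=29+36+33=98 → 584/883 = 0.6614
  noentry: TP=311, FP=2+62+33=97, FN=114+117+121=352 → 622/1071 = 0.5808
Macro-F1 score = mean = (0.6603 + 0.6099 + 0.6614 + 0.5808) / 4 = 0.628

0.628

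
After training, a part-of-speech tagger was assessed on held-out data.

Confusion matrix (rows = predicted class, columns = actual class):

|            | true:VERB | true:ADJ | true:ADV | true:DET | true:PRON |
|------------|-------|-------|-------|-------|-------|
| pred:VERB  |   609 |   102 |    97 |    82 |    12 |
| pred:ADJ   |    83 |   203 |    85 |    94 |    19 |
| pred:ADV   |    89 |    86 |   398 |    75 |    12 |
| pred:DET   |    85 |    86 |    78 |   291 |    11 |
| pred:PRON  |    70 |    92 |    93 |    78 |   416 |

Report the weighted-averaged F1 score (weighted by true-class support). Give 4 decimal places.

Per-class F1 score (2·TP/(2·TP+FP+FN)):
  VERB: TP=609, FP=102+97+82+12=293, FN=83+89+85+70=327 → 1218/1838 = 0.66268
  ADJ: TP=203, FP=83+85+94+19=281, FN=102+86+86+92=366 → 406/1053 = 0.38557
  ADV: TP=398, FP=89+86+75+12=262, FN=97+85+78+93=353 → 796/1411 = 0.56414
  DET: TP=291, FP=85+86+78+11=260, FN=82+94+75+78=329 → 582/1171 = 0.49701
  PRON: TP=416, FP=70+92+93+78=333, FN=12+19+12+11=54 → 832/1219 = 0.68253
Weighted-F1 score = Σ (supportᵢ/N)·F1 scoreᵢ with N=3346: (936/3346)·0.66268 + (569/3346)·0.38557 + (751/3346)·0.56414 + (620/3346)·0.49701 + (470/3346)·0.68253 = 0.5655

0.5655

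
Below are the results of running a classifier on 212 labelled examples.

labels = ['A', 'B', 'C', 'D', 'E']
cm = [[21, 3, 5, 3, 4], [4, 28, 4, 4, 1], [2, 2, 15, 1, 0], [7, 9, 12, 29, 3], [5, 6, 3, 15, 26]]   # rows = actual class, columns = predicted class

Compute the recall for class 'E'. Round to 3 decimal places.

0.473

recall = TP/(TP+FN).
E: TP=26, FN=5+6+3+15=29 → 26/55 = 0.4727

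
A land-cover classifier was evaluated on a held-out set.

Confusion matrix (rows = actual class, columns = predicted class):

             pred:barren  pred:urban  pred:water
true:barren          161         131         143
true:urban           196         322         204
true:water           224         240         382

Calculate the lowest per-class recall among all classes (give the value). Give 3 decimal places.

0.370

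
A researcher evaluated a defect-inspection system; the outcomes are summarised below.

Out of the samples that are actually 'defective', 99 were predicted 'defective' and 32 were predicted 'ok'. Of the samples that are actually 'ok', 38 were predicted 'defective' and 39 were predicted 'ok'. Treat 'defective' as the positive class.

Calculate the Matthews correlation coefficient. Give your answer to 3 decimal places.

0.267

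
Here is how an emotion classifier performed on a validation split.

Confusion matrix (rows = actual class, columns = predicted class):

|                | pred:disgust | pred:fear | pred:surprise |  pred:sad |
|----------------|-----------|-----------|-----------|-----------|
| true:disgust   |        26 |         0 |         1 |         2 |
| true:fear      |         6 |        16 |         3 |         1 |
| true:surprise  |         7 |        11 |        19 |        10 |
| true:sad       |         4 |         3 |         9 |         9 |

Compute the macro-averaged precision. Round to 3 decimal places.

0.535

Per-class precision (TP/(TP+FP)):
  disgust: TP=26, FP=6+7+4=17 → 26/43 = 0.6047
  fear: TP=16, FP=0+11+3=14 → 16/30 = 0.5333
  surprise: TP=19, FP=1+3+9=13 → 19/32 = 0.5938
  sad: TP=9, FP=2+1+10=13 → 9/22 = 0.4091
Macro-precision = mean = (0.6047 + 0.5333 + 0.5938 + 0.4091) / 4 = 0.535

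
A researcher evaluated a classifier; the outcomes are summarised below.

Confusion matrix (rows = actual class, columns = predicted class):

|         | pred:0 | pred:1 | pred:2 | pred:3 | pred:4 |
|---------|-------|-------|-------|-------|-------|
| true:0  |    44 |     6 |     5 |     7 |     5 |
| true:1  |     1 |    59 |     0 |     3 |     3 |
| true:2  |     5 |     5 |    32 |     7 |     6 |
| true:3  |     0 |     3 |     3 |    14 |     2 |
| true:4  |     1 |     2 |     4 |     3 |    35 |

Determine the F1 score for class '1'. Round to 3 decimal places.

F1 score = 2·TP/(2·TP+FP+FN).
1: TP=59, FP=6+5+3+2=16, FN=1+0+3+3=7 → 118/141 = 0.8369

0.837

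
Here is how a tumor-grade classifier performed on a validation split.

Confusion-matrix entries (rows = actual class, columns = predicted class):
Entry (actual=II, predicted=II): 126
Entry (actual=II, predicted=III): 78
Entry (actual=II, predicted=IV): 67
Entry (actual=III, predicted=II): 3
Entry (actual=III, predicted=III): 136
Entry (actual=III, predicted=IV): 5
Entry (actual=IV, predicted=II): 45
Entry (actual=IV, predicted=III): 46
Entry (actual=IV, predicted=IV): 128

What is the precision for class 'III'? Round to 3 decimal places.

0.523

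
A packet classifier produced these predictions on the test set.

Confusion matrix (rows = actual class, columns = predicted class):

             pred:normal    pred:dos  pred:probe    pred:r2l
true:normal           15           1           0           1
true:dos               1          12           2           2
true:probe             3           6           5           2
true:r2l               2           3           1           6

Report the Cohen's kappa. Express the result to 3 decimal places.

0.478

Observed agreement pₒ = trace/N = 38/62 = 0.6129
Expected agreement pₑ = Σ (rowᵢ·colᵢ)/N² = (17·21 + 17·22 + 16·8 + 12·11)/62² = 0.2578
κ = (pₒ − pₑ)/(1 − pₑ) = (0.6129 − 0.2578)/(1 − 0.2578) = 0.478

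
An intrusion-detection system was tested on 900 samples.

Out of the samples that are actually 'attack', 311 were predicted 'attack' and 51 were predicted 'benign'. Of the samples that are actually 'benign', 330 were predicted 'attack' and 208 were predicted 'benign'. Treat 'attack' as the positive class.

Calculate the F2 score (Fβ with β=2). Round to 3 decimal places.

0.744

Fβ = (1+β²)·TP / ((1+β²)·TP + β²·FN + FP), with β²=4
= 5·311 / (5·311 + 4·51 + 330) = 0.744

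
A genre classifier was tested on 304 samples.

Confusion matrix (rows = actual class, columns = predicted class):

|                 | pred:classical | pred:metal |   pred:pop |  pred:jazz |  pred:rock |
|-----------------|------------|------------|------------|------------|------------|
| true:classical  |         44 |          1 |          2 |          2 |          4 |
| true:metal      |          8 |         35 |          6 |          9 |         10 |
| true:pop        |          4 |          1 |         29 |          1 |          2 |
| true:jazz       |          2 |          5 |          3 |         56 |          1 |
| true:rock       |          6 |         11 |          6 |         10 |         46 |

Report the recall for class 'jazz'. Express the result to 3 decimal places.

0.836

One-vs-rest for 'jazz': TP = diagonal; FP = other classes predicted 'jazz'; FN = 'jazz' predicted as other.
recall = TP/(TP+FN).
jazz: TP=56, FN=2+5+3+1=11 → 56/67 = 0.8358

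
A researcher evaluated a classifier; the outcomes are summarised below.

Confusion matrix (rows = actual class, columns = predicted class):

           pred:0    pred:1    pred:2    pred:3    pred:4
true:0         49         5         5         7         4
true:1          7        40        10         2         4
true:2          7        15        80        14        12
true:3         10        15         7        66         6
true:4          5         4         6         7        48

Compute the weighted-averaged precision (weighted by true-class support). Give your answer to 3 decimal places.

0.661

Per-class precision (TP/(TP+FP)):
  0: TP=49, FP=7+7+10+5=29 → 49/78 = 0.6282
  1: TP=40, FP=5+15+15+4=39 → 40/79 = 0.5063
  2: TP=80, FP=5+10+7+6=28 → 80/108 = 0.7407
  3: TP=66, FP=7+2+14+7=30 → 66/96 = 0.6875
  4: TP=48, FP=4+4+12+6=26 → 48/74 = 0.6486
Weighted-precision = Σ (supportᵢ/N)·precisionᵢ with N=435: (70/435)·0.6282 + (63/435)·0.5063 + (128/435)·0.7407 + (104/435)·0.6875 + (70/435)·0.6486 = 0.661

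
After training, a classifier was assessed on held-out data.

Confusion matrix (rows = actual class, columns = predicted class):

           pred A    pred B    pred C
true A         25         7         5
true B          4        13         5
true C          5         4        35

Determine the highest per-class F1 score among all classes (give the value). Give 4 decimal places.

Per-class F1 score (2·TP/(2·TP+FP+FN)):
  A: TP=25, FP=4+5=9, FN=7+5=12 → 50/71 = 0.70423
  B: TP=13, FP=7+4=11, FN=4+5=9 → 26/46 = 0.56522
  C: TP=35, FP=5+5=10, FN=5+4=9 → 70/89 = 0.78652
Highest is class 'C' with F1 score = 0.7865.

0.7865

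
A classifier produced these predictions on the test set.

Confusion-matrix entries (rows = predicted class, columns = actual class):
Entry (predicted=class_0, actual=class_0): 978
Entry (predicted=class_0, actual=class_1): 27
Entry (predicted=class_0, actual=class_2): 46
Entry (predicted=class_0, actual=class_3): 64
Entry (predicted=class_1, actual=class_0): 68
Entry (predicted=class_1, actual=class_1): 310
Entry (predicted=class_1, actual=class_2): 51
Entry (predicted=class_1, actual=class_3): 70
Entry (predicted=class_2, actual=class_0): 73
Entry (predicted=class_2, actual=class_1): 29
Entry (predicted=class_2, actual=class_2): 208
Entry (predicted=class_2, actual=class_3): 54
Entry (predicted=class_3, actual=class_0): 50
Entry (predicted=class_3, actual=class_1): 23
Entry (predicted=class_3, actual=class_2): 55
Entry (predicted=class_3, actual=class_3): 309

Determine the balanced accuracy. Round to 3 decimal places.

Balanced accuracy = mean of per-class recall.
  class_0: recall = 978/1169 = 0.8366
  class_1: recall = 310/389 = 0.7969
  class_2: recall = 208/360 = 0.5778
  class_3: recall = 309/497 = 0.6217
Mean = (0.8366 + 0.7969 + 0.5778 + 0.6217) / 4 = 0.708

0.708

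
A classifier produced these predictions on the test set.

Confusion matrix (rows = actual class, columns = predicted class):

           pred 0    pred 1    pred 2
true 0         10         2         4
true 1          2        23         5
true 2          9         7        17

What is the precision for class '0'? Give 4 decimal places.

Take TP from the diagonal, FP from the rest of the '0' prediction marginal, FN from the rest of the '0' actual marginal.
precision = TP/(TP+FP).
0: TP=10, FP=2+9=11 → 10/21 = 0.47619

0.4762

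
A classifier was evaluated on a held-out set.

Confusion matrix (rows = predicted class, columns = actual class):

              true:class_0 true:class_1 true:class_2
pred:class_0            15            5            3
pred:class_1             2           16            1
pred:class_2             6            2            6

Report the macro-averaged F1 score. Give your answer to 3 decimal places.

0.638

Per-class F1 score (2·TP/(2·TP+FP+FN)):
  class_0: TP=15, FP=5+3=8, FN=2+6=8 → 30/46 = 0.6522
  class_1: TP=16, FP=2+1=3, FN=5+2=7 → 32/42 = 0.7619
  class_2: TP=6, FP=6+2=8, FN=3+1=4 → 12/24 = 0.5000
Macro-F1 score = mean = (0.6522 + 0.7619 + 0.5000) / 3 = 0.638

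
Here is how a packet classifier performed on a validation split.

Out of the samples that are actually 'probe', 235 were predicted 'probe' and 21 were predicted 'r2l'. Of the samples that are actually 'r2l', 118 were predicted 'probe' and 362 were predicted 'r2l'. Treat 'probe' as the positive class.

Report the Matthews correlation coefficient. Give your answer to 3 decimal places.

MCC = (TP·TN − FP·FN) / √((TP+FP)(TP+FN)(TN+FP)(TN+FN))
Numerator = 235·362 − 118·21 = 82592
Denominator = √(353·256·480·383) = √16613253120 = 128892.4091
MCC = 82592 / 128892.4091 = 0.641

0.641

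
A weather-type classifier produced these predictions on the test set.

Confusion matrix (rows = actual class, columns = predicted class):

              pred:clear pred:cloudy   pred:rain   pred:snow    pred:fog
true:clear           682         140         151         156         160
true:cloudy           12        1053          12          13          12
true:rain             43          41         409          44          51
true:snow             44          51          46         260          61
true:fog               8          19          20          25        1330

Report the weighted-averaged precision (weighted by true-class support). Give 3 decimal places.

0.780

Per-class precision (TP/(TP+FP)):
  clear: TP=682, FP=12+43+44+8=107 → 682/789 = 0.8644
  cloudy: TP=1053, FP=140+41+51+19=251 → 1053/1304 = 0.8075
  rain: TP=409, FP=151+12+46+20=229 → 409/638 = 0.6411
  snow: TP=260, FP=156+13+44+25=238 → 260/498 = 0.5221
  fog: TP=1330, FP=160+12+51+61=284 → 1330/1614 = 0.8240
Weighted-precision = Σ (supportᵢ/N)·precisionᵢ with N=4843: (1289/4843)·0.8644 + (1102/4843)·0.8075 + (588/4843)·0.6411 + (462/4843)·0.5221 + (1402/4843)·0.8240 = 0.780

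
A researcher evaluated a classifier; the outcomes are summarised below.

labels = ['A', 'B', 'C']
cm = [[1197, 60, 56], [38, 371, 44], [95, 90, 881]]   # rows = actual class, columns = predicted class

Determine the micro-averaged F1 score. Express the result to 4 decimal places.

0.8648

Micro-averaging pools counts across classes: ΣTP=2449, ΣFP=383, ΣFN=383.
Micro-F1 score = 2·TP/(2·TP+FP+FN) on pooled counts = 0.8648 (equals overall accuracy in single-label multiclass).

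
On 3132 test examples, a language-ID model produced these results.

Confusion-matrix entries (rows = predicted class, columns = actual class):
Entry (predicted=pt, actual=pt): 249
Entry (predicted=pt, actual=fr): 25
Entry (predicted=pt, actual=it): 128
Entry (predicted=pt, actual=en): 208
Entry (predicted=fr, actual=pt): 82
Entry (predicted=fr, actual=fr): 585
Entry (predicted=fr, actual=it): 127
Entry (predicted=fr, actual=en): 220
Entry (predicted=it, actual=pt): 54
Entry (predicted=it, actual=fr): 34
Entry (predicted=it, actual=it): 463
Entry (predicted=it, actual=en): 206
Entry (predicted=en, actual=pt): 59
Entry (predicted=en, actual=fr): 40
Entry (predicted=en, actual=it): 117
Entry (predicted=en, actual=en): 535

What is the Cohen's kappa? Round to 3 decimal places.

Observed agreement pₒ = trace/N = 1832/3132 = 0.5849
Expected agreement pₑ = Σ (rowᵢ·colᵢ)/N² = (444·610 + 684·1014 + 835·757 + 1169·751)/3132² = 0.2523
κ = (pₒ − pₑ)/(1 − pₑ) = (0.5849 − 0.2523)/(1 − 0.2523) = 0.445

0.445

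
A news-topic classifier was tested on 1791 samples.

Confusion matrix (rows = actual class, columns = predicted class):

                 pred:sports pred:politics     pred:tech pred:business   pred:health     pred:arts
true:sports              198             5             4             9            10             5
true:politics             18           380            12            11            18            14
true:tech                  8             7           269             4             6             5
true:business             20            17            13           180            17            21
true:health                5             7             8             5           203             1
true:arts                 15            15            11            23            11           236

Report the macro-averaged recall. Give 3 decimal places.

0.819

Per-class recall (TP/(TP+FN)):
  sports: TP=198, FN=5+4+9+10+5=33 → 198/231 = 0.8571
  politics: TP=380, FN=18+12+11+18+14=73 → 380/453 = 0.8389
  tech: TP=269, FN=8+7+4+6+5=30 → 269/299 = 0.8997
  business: TP=180, FN=20+17+13+17+21=88 → 180/268 = 0.6716
  health: TP=203, FN=5+7+8+5+1=26 → 203/229 = 0.8865
  arts: TP=236, FN=15+15+11+23+11=75 → 236/311 = 0.7588
Macro-recall = mean = (0.8571 + 0.8389 + 0.8997 + 0.6716 + 0.8865 + 0.7588) / 6 = 0.819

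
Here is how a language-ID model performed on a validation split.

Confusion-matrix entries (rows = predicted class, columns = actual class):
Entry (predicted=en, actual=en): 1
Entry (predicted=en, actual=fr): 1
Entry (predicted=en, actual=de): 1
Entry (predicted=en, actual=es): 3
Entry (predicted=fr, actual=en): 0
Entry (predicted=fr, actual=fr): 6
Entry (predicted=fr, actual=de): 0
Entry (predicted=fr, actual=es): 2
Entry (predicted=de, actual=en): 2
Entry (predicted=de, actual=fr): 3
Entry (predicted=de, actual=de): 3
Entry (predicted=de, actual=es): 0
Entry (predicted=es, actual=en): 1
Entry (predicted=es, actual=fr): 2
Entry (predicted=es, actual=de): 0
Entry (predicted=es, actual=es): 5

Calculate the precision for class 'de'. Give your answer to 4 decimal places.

0.3750

Treat 'de' as positive and all other classes as negative.
precision = TP/(TP+FP).
de: TP=3, FP=2+3+0=5 → 3/8 = 0.37500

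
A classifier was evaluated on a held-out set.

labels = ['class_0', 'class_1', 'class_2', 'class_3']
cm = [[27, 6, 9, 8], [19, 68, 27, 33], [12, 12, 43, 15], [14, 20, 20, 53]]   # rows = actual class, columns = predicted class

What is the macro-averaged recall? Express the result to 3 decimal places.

Per-class recall (TP/(TP+FN)):
  class_0: TP=27, FN=6+9+8=23 → 27/50 = 0.5400
  class_1: TP=68, FN=19+27+33=79 → 68/147 = 0.4626
  class_2: TP=43, FN=12+12+15=39 → 43/82 = 0.5244
  class_3: TP=53, FN=14+20+20=54 → 53/107 = 0.4953
Macro-recall = mean = (0.5400 + 0.4626 + 0.5244 + 0.4953) / 4 = 0.506

0.506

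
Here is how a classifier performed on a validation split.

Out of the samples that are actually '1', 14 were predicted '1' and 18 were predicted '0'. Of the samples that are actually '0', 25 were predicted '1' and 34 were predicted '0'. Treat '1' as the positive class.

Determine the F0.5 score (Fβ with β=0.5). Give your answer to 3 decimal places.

0.372

Fβ = (1+β²)·TP / ((1+β²)·TP + β²·FN + FP), with β²=1/4
= 1.25·14 / (1.25·14 + 0.25·18 + 25) = 0.372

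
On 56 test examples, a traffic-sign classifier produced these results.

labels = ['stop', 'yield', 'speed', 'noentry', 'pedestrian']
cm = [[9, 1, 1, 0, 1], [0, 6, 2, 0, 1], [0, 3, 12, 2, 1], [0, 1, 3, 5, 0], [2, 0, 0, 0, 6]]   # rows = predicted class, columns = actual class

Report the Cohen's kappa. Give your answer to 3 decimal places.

0.588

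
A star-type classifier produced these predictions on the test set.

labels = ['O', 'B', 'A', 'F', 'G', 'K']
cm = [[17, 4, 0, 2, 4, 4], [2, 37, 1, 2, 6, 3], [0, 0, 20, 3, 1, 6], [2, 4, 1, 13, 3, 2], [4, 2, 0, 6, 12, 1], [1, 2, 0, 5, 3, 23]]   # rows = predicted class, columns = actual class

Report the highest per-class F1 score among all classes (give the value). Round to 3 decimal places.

0.769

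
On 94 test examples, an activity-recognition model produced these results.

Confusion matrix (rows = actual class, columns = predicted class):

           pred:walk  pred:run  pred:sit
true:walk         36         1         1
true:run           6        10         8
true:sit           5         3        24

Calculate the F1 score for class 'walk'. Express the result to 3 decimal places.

0.847

One-vs-rest for 'walk': TP = diagonal; FP = other classes predicted 'walk'; FN = 'walk' predicted as other.
F1 score = 2·TP/(2·TP+FP+FN).
walk: TP=36, FP=6+5=11, FN=1+1=2 → 72/85 = 0.8471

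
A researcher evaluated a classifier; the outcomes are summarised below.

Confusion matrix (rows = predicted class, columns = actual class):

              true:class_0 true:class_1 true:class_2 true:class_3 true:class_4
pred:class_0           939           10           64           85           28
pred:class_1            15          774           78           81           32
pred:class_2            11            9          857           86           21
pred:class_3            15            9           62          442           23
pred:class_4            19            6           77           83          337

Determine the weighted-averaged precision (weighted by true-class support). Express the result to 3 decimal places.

Per-class precision (TP/(TP+FP)):
  class_0: TP=939, FP=10+64+85+28=187 → 939/1126 = 0.8339
  class_1: TP=774, FP=15+78+81+32=206 → 774/980 = 0.7898
  class_2: TP=857, FP=11+9+86+21=127 → 857/984 = 0.8709
  class_3: TP=442, FP=15+9+62+23=109 → 442/551 = 0.8022
  class_4: TP=337, FP=19+6+77+83=185 → 337/522 = 0.6456
Weighted-precision = Σ (supportᵢ/N)·precisionᵢ with N=4163: (999/4163)·0.8339 + (808/4163)·0.7898 + (1138/4163)·0.8709 + (777/4163)·0.8022 + (441/4163)·0.6456 = 0.810

0.810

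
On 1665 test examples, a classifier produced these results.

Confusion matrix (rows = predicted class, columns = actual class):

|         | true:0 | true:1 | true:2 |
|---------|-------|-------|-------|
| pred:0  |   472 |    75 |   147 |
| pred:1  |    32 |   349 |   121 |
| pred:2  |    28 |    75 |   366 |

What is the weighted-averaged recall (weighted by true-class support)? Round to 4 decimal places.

0.7129

Per-class recall (TP/(TP+FN)):
  0: TP=472, FN=32+28=60 → 472/532 = 0.88722
  1: TP=349, FN=75+75=150 → 349/499 = 0.69940
  2: TP=366, FN=147+121=268 → 366/634 = 0.57729
Weighted-recall = Σ (supportᵢ/N)·recallᵢ with N=1665: (532/1665)·0.88722 + (499/1665)·0.69940 + (634/1665)·0.57729 = 0.7129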